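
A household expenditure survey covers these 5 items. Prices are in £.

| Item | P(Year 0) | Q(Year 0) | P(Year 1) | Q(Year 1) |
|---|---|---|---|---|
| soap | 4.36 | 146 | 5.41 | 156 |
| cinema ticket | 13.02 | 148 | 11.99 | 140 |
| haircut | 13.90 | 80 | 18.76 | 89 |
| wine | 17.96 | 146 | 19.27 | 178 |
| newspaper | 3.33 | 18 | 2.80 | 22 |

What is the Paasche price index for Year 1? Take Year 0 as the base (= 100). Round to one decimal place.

109.6

Paasche price index uses current-period quantities as weights.
ΣP(Year 1)·Q(Year 1) = 5.41×156 + 11.99×140 + 18.76×89 + 19.27×178 + 2.80×22 = 843.96 + 1678.6 + 1669.64 + 3430.06 + 61.6 = 7683.86
ΣP(Year 0)·Q(Year 1) = 4.36×156 + 13.02×140 + 13.90×89 + 17.96×178 + 3.33×22 = 680.16 + 1822.8 + 1237.1 + 3196.88 + 73.26 = 7010.2
Index = 7683.86 / 7010.2 × 100 = 109.6097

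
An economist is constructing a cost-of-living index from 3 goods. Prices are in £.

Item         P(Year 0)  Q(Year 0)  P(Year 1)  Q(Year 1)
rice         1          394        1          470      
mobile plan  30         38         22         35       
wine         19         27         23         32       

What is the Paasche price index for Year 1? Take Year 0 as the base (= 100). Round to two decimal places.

92.86

Paasche price index uses current-period quantities as weights.
ΣP(Year 1)·Q(Year 1) = 1×470 + 22×35 + 23×32 = 470 + 770 + 736 = 1976
ΣP(Year 0)·Q(Year 1) = 1×470 + 30×35 + 19×32 = 470 + 1050 + 608 = 2128
Index = 1976 / 2128 × 100 = 92.8571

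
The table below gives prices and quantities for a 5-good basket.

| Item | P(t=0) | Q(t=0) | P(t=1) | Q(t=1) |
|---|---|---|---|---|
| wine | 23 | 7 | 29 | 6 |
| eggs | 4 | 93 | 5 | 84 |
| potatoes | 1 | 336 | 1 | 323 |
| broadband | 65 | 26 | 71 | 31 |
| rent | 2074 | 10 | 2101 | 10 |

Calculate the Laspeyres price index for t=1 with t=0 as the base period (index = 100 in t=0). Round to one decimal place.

Laspeyres price index uses base-period quantities as weights.
ΣP(t=1)·Q(t=0) = 29×7 + 5×93 + 1×336 + 71×26 + 2101×10 = 203 + 465 + 336 + 1846 + 21010 = 23860
ΣP(t=0)·Q(t=0) = 23×7 + 4×93 + 1×336 + 65×26 + 2074×10 = 161 + 372 + 336 + 1690 + 20740 = 23299
Index = 23860 / 23299 × 100 = 102.4078

102.4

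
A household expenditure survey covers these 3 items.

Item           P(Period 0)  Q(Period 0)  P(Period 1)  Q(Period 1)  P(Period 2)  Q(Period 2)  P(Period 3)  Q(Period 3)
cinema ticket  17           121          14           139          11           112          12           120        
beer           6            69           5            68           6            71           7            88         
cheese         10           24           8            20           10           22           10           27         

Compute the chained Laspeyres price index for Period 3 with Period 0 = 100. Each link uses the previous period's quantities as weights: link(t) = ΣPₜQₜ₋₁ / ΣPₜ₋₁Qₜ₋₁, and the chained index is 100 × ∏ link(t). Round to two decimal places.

78.90

Link Period 0→Period 1:
ΣP(Period 1)Q(Period 0) = 14×121 + 5×69 + 8×24 = 1694 + 345 + 192 = 2231
ΣP(Period 0)Q(Period 0) = 17×121 + 6×69 + 10×24 = 2057 + 414 + 240 = 2711
link = 2231/2711 = 0.822944
Link Period 1→Period 2:
ΣP(Period 2)Q(Period 1) = 11×139 + 6×68 + 10×20 = 1529 + 408 + 200 = 2137
ΣP(Period 1)Q(Period 1) = 14×139 + 5×68 + 8×20 = 1946 + 340 + 160 = 2446
link = 2137/2446 = 0.873671
Link Period 2→Period 3:
ΣP(Period 3)Q(Period 2) = 12×112 + 7×71 + 10×22 = 1344 + 497 + 220 = 2061
ΣP(Period 2)Q(Period 2) = 11×112 + 6×71 + 10×22 = 1232 + 426 + 220 = 1878
link = 2061/1878 = 1.097444
Chained index = 100 × 0.822944 × 0.873671 × 1.097444 = 78.9043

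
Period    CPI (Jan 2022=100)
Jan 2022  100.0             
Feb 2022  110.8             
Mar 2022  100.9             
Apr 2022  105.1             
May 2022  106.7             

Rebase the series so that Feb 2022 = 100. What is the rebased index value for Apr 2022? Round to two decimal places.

Rebased(Apr 2022) = 105.1 / 110.8 × 100 = 94.8556

94.86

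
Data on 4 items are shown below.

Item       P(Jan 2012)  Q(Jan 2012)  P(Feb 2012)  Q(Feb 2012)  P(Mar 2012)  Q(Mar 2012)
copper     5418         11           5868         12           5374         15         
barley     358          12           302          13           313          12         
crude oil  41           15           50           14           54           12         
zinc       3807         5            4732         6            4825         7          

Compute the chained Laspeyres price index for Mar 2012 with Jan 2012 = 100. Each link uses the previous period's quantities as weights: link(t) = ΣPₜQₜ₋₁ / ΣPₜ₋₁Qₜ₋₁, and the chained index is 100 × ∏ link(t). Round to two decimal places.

Link Jan 2012→Feb 2012:
ΣP(Feb 2012)Q(Jan 2012) = 5868×11 + 302×12 + 50×15 + 4732×5 = 64548 + 3624 + 750 + 23660 = 92582
ΣP(Jan 2012)Q(Jan 2012) = 5418×11 + 358×12 + 41×15 + 3807×5 = 59598 + 4296 + 615 + 19035 = 83544
link = 92582/83544 = 1.108183
Link Feb 2012→Mar 2012:
ΣP(Mar 2012)Q(Feb 2012) = 5374×12 + 313×13 + 54×14 + 4825×6 = 64488 + 4069 + 756 + 28950 = 98263
ΣP(Feb 2012)Q(Feb 2012) = 5868×12 + 302×13 + 50×14 + 4732×6 = 70416 + 3926 + 700 + 28392 = 103434
link = 98263/103434 = 0.950007
Chained index = 100 × 1.108183 × 0.950007 = 105.2781

105.28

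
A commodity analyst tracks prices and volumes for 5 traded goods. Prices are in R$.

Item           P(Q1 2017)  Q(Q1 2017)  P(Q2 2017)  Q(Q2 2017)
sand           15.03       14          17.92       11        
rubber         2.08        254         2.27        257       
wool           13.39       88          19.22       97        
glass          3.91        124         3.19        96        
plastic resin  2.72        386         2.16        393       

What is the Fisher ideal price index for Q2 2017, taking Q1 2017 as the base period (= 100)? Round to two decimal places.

109.47

Laspeyres component (base-period weights):
ΣP(Q2 2017)Q(Q1 2017) = 17.92×14 + 2.27×254 + 19.22×88 + 3.19×124 + 2.16×386 = 250.88 + 576.58 + 1691.36 + 395.56 + 833.76 = 3748.14
ΣP(Q1 2017)Q(Q1 2017) = 15.03×14 + 2.08×254 + 13.39×88 + 3.91×124 + 2.72×386 = 210.42 + 528.32 + 1178.32 + 484.84 + 1049.92 = 3451.82
L = 3748.14 / 3451.82 × 100 = 108.5845
Paasche component (current-period weights):
ΣP(Q2 2017)Q(Q2 2017) = 17.92×11 + 2.27×257 + 19.22×97 + 3.19×96 + 2.16×393 = 197.12 + 583.39 + 1864.34 + 306.24 + 848.88 = 3799.97
ΣP(Q1 2017)Q(Q2 2017) = 15.03×11 + 2.08×257 + 13.39×97 + 3.91×96 + 2.72×393 = 165.33 + 534.56 + 1298.83 + 375.36 + 1068.96 = 3443.04
P = 3799.97 / 3443.04 × 100 = 110.3667
Fisher = √(L × P) = √(108.5845 × 110.3667) = 109.4720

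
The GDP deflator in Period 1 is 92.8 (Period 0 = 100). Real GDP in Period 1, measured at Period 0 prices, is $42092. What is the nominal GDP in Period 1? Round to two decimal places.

39061.38

Nominal = Real × (Index/100) = 42092 × (92.8/100)
        = 42092 × 0.928 = 39061.3760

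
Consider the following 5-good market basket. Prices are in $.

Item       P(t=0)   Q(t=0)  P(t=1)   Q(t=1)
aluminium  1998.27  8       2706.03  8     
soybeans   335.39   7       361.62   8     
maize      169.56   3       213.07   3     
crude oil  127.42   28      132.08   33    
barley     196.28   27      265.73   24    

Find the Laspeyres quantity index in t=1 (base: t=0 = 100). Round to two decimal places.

Laspeyres quantity index uses base-period prices as weights.
ΣP(t=0)·Q(t=1) = 1998.27×8 + 335.39×8 + 169.56×3 + 127.42×33 + 196.28×24 = 15986.16 + 2683.12 + 508.68 + 4204.86 + 4710.72 = 28093.54
ΣP(t=0)·Q(t=0) = 1998.27×8 + 335.39×7 + 169.56×3 + 127.42×28 + 196.28×27 = 15986.16 + 2347.73 + 508.68 + 3567.76 + 5299.56 = 27709.89
Index = 28093.54 / 27709.89 × 100 = 101.3845

101.38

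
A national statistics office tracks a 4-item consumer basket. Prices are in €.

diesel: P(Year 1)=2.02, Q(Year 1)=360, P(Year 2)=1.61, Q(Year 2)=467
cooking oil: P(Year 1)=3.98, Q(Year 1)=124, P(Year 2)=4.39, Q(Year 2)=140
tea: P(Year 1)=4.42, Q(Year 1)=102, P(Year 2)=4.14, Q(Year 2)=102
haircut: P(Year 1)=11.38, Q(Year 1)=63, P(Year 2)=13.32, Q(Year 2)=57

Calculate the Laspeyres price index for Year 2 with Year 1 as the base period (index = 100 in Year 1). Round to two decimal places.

99.87

Laspeyres price index uses base-period quantities as weights.
ΣP(Year 2)·Q(Year 1) = 1.61×360 + 4.39×124 + 4.14×102 + 13.32×63 = 579.6 + 544.36 + 422.28 + 839.16 = 2385.4
ΣP(Year 1)·Q(Year 1) = 2.02×360 + 3.98×124 + 4.42×102 + 11.38×63 = 727.2 + 493.52 + 450.84 + 716.94 = 2388.5
Index = 2385.4 / 2388.5 × 100 = 99.8702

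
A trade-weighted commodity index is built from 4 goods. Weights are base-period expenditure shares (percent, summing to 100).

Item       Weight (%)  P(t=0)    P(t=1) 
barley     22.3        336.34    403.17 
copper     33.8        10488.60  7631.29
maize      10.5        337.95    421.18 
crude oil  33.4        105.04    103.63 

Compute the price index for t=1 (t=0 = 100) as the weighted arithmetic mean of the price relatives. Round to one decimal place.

97.4

barley: 22.3 × (403.17/336.34) = 22.3 × 1.198698 = 26.7310
copper: 33.8 × (7631.29/10488.60) = 33.8 × 0.727579 = 24.5922
maize: 10.5 × (421.18/337.95) = 10.5 × 1.246279 = 13.0859
crude oil: 33.4 × (103.63/105.04) = 33.4 × 0.986577 = 32.9517
Index = Σ wᵢ·(p₁ᵢ/p₀ᵢ) = 26.7310 + 24.5922 + 13.0859 + 32.9517 = 97.3607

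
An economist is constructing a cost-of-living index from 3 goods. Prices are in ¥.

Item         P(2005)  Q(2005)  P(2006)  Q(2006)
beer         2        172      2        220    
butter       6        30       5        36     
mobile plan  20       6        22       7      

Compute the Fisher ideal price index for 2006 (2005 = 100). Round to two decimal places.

97.22

Laspeyres component (base-period weights):
ΣP(2006)Q(2005) = 2×172 + 5×30 + 22×6 = 344 + 150 + 132 = 626
ΣP(2005)Q(2005) = 2×172 + 6×30 + 20×6 = 344 + 180 + 120 = 644
L = 626 / 644 × 100 = 97.2050
Paasche component (current-period weights):
ΣP(2006)Q(2006) = 2×220 + 5×36 + 22×7 = 440 + 180 + 154 = 774
ΣP(2005)Q(2006) = 2×220 + 6×36 + 20×7 = 440 + 216 + 140 = 796
P = 774 / 796 × 100 = 97.2362
Fisher = √(L × P) = √(97.2050 × 97.2362) = 97.2206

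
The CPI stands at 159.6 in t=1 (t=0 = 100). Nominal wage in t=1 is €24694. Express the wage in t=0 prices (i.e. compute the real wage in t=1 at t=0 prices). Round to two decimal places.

Real = Nominal ÷ (Index/100) = 24694 ÷ (159.6/100)
     = 24694 ÷ 1.596 = 15472.4311

15472.43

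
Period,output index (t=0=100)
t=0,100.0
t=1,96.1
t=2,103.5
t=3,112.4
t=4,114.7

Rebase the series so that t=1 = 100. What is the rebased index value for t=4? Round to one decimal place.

119.4

Rebased(t=4) = 114.7 / 96.1 × 100 = 119.3548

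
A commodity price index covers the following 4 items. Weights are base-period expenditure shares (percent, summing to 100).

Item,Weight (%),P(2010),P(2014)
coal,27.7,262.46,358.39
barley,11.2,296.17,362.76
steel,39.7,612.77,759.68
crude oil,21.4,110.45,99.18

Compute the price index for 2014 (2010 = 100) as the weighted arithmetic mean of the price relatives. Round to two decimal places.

119.98

coal: 27.7 × (358.39/262.46) = 27.7 × 1.365503 = 37.8244
barley: 11.2 × (362.76/296.17) = 11.2 × 1.224837 = 13.7182
steel: 39.7 × (759.68/612.77) = 39.7 × 1.239747 = 49.2180
crude oil: 21.4 × (99.18/110.45) = 21.4 × 0.897963 = 19.2164
Index = Σ wᵢ·(p₁ᵢ/p₀ᵢ) = 37.8244 + 13.7182 + 49.2180 + 19.2164 = 119.9770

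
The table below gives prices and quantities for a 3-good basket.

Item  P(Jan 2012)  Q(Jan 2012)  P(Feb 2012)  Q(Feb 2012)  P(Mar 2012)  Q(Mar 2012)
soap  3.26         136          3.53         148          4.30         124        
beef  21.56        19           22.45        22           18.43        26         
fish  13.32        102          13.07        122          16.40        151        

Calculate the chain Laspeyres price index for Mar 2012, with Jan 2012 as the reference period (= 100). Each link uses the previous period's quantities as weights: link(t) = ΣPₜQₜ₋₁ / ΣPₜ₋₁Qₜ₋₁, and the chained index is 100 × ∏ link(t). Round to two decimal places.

118.02

Link Jan 2012→Feb 2012:
ΣP(Feb 2012)Q(Jan 2012) = 3.53×136 + 22.45×19 + 13.07×102 = 480.08 + 426.55 + 1333.14 = 2239.77
ΣP(Jan 2012)Q(Jan 2012) = 3.26×136 + 21.56×19 + 13.32×102 = 443.36 + 409.64 + 1358.64 = 2211.64
link = 2239.77/2211.64 = 1.012719
Link Feb 2012→Mar 2012:
ΣP(Mar 2012)Q(Feb 2012) = 4.30×148 + 18.43×22 + 16.40×122 = 636.4 + 405.46 + 2000.8 = 3042.66
ΣP(Feb 2012)Q(Feb 2012) = 3.53×148 + 22.45×22 + 13.07×122 = 522.44 + 493.9 + 1594.54 = 2610.88
link = 3042.66/2610.88 = 1.165377
Chained index = 100 × 1.012719 × 1.165377 = 118.0200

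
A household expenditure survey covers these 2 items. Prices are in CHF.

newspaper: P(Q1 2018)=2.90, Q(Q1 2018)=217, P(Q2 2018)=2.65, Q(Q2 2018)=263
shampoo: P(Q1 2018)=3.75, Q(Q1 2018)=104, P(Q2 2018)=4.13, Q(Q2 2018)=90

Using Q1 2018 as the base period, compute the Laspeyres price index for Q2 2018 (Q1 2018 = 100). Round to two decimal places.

Laspeyres price index uses base-period quantities as weights.
ΣP(Q2 2018)·Q(Q1 2018) = 2.65×217 + 4.13×104 = 575.05 + 429.52 = 1004.57
ΣP(Q1 2018)·Q(Q1 2018) = 2.90×217 + 3.75×104 = 629.3 + 390 = 1019.3
Index = 1004.57 / 1019.3 × 100 = 98.5549

98.55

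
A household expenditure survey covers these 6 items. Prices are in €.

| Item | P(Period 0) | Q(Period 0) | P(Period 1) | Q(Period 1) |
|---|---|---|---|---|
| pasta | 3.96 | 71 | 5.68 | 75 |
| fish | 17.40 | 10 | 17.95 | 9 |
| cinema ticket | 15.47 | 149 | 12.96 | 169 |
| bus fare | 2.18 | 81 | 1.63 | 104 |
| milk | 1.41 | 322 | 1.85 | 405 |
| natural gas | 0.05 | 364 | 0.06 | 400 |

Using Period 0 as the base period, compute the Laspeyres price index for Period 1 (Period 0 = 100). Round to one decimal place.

95.7

Laspeyres price index uses base-period quantities as weights.
ΣP(Period 1)·Q(Period 0) = 5.68×71 + 17.95×10 + 12.96×149 + 1.63×81 + 1.85×322 + 0.06×364 = 403.28 + 179.5 + 1931.04 + 132.03 + 595.7 + 21.84 = 3263.39
ΣP(Period 0)·Q(Period 0) = 3.96×71 + 17.40×10 + 15.47×149 + 2.18×81 + 1.41×322 + 0.05×364 = 281.16 + 174 + 2305.03 + 176.58 + 454.02 + 18.2 = 3408.99
Index = 3263.39 / 3408.99 × 100 = 95.7289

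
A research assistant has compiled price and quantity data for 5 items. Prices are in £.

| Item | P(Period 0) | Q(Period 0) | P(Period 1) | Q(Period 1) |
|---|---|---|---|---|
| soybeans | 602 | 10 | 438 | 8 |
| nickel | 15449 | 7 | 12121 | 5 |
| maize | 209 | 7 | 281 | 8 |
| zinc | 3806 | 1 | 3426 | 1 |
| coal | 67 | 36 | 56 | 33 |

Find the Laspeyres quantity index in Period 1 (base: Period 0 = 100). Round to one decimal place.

73.7

Laspeyres quantity index uses base-period prices as weights.
ΣP(Period 0)·Q(Period 1) = 602×8 + 15449×5 + 209×8 + 3806×1 + 67×33 = 4816 + 77245 + 1672 + 3806 + 2211 = 89750
ΣP(Period 0)·Q(Period 0) = 602×10 + 15449×7 + 209×7 + 3806×1 + 67×36 = 6020 + 108143 + 1463 + 3806 + 2412 = 121844
Index = 89750 / 121844 × 100 = 73.6598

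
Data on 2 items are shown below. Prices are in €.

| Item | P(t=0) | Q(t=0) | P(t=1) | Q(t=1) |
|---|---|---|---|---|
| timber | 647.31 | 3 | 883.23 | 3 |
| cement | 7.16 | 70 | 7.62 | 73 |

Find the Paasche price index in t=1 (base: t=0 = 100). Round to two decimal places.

Paasche price index uses current-period quantities as weights.
ΣP(t=1)·Q(t=1) = 883.23×3 + 7.62×73 = 2649.69 + 556.26 = 3205.95
ΣP(t=0)·Q(t=1) = 647.31×3 + 7.16×73 = 1941.93 + 522.68 = 2464.61
Index = 3205.95 / 2464.61 × 100 = 130.0794

130.08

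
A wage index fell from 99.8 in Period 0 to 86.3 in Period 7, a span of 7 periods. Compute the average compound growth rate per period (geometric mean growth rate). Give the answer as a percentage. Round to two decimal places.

-2.05%

Growth factor = (86.3/99.8)^(1/7) = (0.864729)^(1/7) = 0.979451
Growth rate = 0.979451 − 1 = -0.020549 = -2.0549%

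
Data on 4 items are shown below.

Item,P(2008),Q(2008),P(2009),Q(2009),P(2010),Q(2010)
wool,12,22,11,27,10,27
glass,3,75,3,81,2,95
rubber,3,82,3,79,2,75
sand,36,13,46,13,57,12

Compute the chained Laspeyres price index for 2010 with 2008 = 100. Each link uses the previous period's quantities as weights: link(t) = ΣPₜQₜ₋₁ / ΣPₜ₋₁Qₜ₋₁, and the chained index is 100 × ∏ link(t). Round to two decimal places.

Link 2008→2009:
ΣP(2009)Q(2008) = 11×22 + 3×75 + 3×82 + 46×13 = 242 + 225 + 246 + 598 = 1311
ΣP(2008)Q(2008) = 12×22 + 3×75 + 3×82 + 36×13 = 264 + 225 + 246 + 468 = 1203
link = 1311/1203 = 1.089776
Link 2009→2010:
ΣP(2010)Q(2009) = 10×27 + 2×81 + 2×79 + 57×13 = 270 + 162 + 158 + 741 = 1331
ΣP(2009)Q(2009) = 11×27 + 3×81 + 3×79 + 46×13 = 297 + 243 + 237 + 598 = 1375
link = 1331/1375 = 0.968000
Chained index = 100 × 1.089776 × 0.968000 = 105.4903

105.49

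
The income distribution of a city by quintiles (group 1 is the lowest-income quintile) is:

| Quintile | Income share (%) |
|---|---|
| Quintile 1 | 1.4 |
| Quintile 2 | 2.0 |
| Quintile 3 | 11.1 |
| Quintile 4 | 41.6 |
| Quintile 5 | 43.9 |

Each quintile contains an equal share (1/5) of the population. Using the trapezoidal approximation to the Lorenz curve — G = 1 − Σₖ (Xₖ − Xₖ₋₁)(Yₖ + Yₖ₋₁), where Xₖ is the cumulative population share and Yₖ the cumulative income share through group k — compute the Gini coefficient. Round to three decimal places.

0.498

Cumulative income shares Yₖ: 0.0140, 0.0340, 0.1450, 0.5610, 1.0000
Σ (Xₖ−Xₖ₋₁)(Yₖ+Yₖ₋₁) = (1/5)(0.0140+0.0000) + (1/5)(0.0340+0.0140) + (1/5)(0.1450+0.0340) + (1/5)(0.5610+0.1450) + (1/5)(1.0000+0.5610)
  = 0.0028 + 0.0096 + 0.0358 + 0.1412 + 0.3122 = 0.5016
G = 1 − 0.5016 = 0.4984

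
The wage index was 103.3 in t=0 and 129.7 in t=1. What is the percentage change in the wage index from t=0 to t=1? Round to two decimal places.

25.56%

Change = (129.7 − 103.3) / 103.3 × 100
       = 26.4 / 103.3 × 100 = 25.5566%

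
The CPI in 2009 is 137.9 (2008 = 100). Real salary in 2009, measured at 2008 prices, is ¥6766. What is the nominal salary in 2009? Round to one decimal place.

9330.3

Nominal = Real × (Index/100) = 6766 × (137.9/100)
        = 6766 × 1.379 = 9330.3140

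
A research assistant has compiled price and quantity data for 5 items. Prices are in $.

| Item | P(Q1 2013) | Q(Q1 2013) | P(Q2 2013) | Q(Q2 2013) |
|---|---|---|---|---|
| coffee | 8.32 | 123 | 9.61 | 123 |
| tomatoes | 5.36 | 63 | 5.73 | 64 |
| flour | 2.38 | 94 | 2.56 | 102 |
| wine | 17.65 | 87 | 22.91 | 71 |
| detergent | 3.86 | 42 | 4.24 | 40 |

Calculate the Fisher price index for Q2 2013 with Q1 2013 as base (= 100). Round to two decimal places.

120.01

Laspeyres component (base-period weights):
ΣP(Q2 2013)Q(Q1 2013) = 9.61×123 + 5.73×63 + 2.56×94 + 22.91×87 + 4.24×42 = 1182.03 + 360.99 + 240.64 + 1993.17 + 178.08 = 3954.91
ΣP(Q1 2013)Q(Q1 2013) = 8.32×123 + 5.36×63 + 2.38×94 + 17.65×87 + 3.86×42 = 1023.36 + 337.68 + 223.72 + 1535.55 + 162.12 = 3282.43
L = 3954.91 / 3282.43 × 100 = 120.4873
Paasche component (current-period weights):
ΣP(Q2 2013)Q(Q2 2013) = 9.61×123 + 5.73×64 + 2.56×102 + 22.91×71 + 4.24×40 = 1182.03 + 366.72 + 261.12 + 1626.61 + 169.6 = 3606.08
ΣP(Q1 2013)Q(Q2 2013) = 8.32×123 + 5.36×64 + 2.38×102 + 17.65×71 + 3.86×40 = 1023.36 + 343.04 + 242.76 + 1253.15 + 154.4 = 3016.71
P = 3606.08 / 3016.71 × 100 = 119.5368
Fisher = √(L × P) = √(120.4873 × 119.5368) = 120.0111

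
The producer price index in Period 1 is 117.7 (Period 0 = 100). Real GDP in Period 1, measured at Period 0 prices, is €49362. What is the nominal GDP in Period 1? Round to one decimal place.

58099.1

Nominal = Real × (Index/100) = 49362 × (117.7/100)
        = 49362 × 1.177 = 58099.0740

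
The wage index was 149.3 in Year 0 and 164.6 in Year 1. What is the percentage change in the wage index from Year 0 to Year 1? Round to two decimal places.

10.25%

Change = (164.6 − 149.3) / 149.3 × 100
       = 15.3 / 149.3 × 100 = 10.2478%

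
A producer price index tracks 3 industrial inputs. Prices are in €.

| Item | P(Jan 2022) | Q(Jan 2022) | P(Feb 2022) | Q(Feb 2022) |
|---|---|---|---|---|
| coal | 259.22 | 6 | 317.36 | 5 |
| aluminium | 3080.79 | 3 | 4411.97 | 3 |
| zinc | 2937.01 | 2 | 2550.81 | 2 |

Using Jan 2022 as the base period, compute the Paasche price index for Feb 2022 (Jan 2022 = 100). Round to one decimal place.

121.4

Paasche price index uses current-period quantities as weights.
ΣP(Feb 2022)·Q(Feb 2022) = 317.36×5 + 4411.97×3 + 2550.81×2 = 1586.8 + 13235.91 + 5101.62 = 19924.33
ΣP(Jan 2022)·Q(Feb 2022) = 259.22×5 + 3080.79×3 + 2937.01×2 = 1296.1 + 9242.37 + 5874.02 = 16412.49
Index = 19924.33 / 16412.49 × 100 = 121.3974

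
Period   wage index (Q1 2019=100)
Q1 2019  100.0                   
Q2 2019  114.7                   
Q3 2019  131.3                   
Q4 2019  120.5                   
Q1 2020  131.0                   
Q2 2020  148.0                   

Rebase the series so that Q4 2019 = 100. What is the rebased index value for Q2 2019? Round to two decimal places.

95.19

Rebased(Q2 2019) = 114.7 / 120.5 × 100 = 95.1867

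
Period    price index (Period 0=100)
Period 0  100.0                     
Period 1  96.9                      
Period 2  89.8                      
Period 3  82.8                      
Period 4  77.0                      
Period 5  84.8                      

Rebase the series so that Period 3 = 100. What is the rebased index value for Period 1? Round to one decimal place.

Rebased(Period 1) = 96.9 / 82.8 × 100 = 117.0290

117.0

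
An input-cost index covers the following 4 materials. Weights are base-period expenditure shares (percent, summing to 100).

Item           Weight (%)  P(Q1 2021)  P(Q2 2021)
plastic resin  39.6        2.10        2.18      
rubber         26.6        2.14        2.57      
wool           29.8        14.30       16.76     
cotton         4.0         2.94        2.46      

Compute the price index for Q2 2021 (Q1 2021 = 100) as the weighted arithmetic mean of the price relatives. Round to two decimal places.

111.33

plastic resin: 39.6 × (2.18/2.10) = 39.6 × 1.038095 = 41.1086
rubber: 26.6 × (2.57/2.14) = 26.6 × 1.200935 = 31.9449
wool: 29.8 × (16.76/14.30) = 29.8 × 1.172028 = 34.9264
cotton: 4.0 × (2.46/2.94) = 4.0 × 0.836735 = 3.3469
Index = Σ wᵢ·(p₁ᵢ/p₀ᵢ) = 41.1086 + 31.9449 + 34.9264 + 3.3469 = 111.3268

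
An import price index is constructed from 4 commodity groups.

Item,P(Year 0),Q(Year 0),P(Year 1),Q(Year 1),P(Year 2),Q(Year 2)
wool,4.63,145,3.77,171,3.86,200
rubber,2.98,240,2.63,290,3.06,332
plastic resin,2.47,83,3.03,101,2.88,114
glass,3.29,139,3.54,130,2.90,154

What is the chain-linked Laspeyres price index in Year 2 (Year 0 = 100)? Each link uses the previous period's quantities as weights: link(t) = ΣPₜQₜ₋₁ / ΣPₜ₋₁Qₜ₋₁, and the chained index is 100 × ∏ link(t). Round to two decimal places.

Link Year 0→Year 1:
ΣP(Year 1)Q(Year 0) = 3.77×145 + 2.63×240 + 3.03×83 + 3.54×139 = 546.65 + 631.2 + 251.49 + 492.06 = 1921.4
ΣP(Year 0)Q(Year 0) = 4.63×145 + 2.98×240 + 2.47×83 + 3.29×139 = 671.35 + 715.2 + 205.01 + 457.31 = 2048.87
link = 1921.4/2048.87 = 0.937785
Link Year 1→Year 2:
ΣP(Year 2)Q(Year 1) = 3.86×171 + 3.06×290 + 2.88×101 + 2.90×130 = 660.06 + 887.4 + 290.88 + 377 = 2215.34
ΣP(Year 1)Q(Year 1) = 3.77×171 + 2.63×290 + 3.03×101 + 3.54×130 = 644.67 + 762.7 + 306.03 + 460.2 = 2173.6
link = 2215.34/2173.6 = 1.019203
Chained index = 100 × 0.937785 × 1.019203 = 95.5794

95.58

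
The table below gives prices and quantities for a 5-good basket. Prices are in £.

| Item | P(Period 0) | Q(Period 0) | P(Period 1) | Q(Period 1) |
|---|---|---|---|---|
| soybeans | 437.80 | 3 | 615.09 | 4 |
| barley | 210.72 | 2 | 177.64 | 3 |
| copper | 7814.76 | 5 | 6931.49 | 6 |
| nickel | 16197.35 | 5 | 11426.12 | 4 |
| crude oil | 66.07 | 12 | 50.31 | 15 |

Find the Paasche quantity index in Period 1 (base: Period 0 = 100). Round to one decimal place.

96.2

Paasche quantity index uses current-period prices as weights.
ΣP(Period 1)·Q(Period 1) = 615.09×4 + 177.64×3 + 6931.49×6 + 11426.12×4 + 50.31×15 = 2460.36 + 532.92 + 41588.94 + 45704.48 + 754.65 = 91041.35
ΣP(Period 1)·Q(Period 0) = 615.09×3 + 177.64×2 + 6931.49×5 + 11426.12×5 + 50.31×12 = 1845.27 + 355.28 + 34657.45 + 57130.6 + 603.72 = 94592.32
Index = 91041.35 / 94592.32 × 100 = 96.2460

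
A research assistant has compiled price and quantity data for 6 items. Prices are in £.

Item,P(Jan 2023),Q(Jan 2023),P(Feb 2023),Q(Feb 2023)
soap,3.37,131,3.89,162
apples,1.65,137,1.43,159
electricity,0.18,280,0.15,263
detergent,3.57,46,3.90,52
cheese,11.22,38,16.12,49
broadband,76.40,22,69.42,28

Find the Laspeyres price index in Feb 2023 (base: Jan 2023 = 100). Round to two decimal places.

102.59

Laspeyres price index uses base-period quantities as weights.
ΣP(Feb 2023)·Q(Jan 2023) = 3.89×131 + 1.43×137 + 0.15×280 + 3.90×46 + 16.12×38 + 69.42×22 = 509.59 + 195.91 + 42 + 179.4 + 612.56 + 1527.24 = 3066.7
ΣP(Jan 2023)·Q(Jan 2023) = 3.37×131 + 1.65×137 + 0.18×280 + 3.57×46 + 11.22×38 + 76.40×22 = 441.47 + 226.05 + 50.4 + 164.22 + 426.36 + 1680.8 = 2989.3
Index = 3066.7 / 2989.3 × 100 = 102.5892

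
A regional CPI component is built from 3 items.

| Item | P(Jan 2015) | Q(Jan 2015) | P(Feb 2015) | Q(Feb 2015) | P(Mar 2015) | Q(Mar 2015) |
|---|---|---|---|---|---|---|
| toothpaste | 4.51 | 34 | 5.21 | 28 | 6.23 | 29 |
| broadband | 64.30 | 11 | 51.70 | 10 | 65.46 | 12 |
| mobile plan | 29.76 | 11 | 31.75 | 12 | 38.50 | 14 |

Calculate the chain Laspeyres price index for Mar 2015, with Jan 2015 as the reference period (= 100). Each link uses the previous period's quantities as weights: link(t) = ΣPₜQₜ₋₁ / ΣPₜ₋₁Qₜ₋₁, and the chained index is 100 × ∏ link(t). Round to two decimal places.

114.00

Link Jan 2015→Feb 2015:
ΣP(Feb 2015)Q(Jan 2015) = 5.21×34 + 51.70×11 + 31.75×11 = 177.14 + 568.7 + 349.25 = 1095.09
ΣP(Jan 2015)Q(Jan 2015) = 4.51×34 + 64.30×11 + 29.76×11 = 153.34 + 707.3 + 327.36 = 1188
link = 1095.09/1188 = 0.921793
Link Feb 2015→Mar 2015:
ΣP(Mar 2015)Q(Feb 2015) = 6.23×28 + 65.46×10 + 38.50×12 = 174.44 + 654.6 + 462 = 1291.04
ΣP(Feb 2015)Q(Feb 2015) = 5.21×28 + 51.70×10 + 31.75×12 = 145.88 + 517 + 381 = 1043.88
link = 1291.04/1043.88 = 1.236771
Chained index = 100 × 0.921793 × 1.236771 = 114.0046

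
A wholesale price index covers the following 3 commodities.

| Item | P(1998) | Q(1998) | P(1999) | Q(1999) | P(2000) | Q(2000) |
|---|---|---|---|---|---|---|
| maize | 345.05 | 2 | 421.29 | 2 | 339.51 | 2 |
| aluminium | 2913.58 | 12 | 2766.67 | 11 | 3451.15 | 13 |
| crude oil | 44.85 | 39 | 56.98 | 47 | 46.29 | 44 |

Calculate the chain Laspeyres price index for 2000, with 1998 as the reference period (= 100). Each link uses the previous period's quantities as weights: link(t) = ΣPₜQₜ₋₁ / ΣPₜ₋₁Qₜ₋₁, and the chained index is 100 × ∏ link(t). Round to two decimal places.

116.56

Link 1998→1999:
ΣP(1999)Q(1998) = 421.29×2 + 2766.67×12 + 56.98×39 = 842.58 + 33200.04 + 2222.22 = 36264.84
ΣP(1998)Q(1998) = 345.05×2 + 2913.58×12 + 44.85×39 = 690.1 + 34962.96 + 1749.15 = 37402.21
link = 36264.84/37402.21 = 0.969591
Link 1999→2000:
ΣP(2000)Q(1999) = 339.51×2 + 3451.15×11 + 46.29×47 = 679.02 + 37962.65 + 2175.63 = 40817.3
ΣP(1999)Q(1999) = 421.29×2 + 2766.67×11 + 56.98×47 = 842.58 + 30433.37 + 2678.06 = 33954.01
link = 40817.3/33954.01 = 1.202135
Chained index = 100 × 0.969591 × 1.202135 = 116.5579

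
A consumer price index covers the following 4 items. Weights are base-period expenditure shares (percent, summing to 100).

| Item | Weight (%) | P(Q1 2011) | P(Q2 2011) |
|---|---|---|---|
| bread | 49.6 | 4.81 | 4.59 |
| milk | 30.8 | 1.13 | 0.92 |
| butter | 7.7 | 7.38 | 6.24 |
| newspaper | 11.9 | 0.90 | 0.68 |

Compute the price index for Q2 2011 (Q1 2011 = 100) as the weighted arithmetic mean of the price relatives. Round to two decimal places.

87.91

bread: 49.6 × (4.59/4.81) = 49.6 × 0.954262 = 47.3314
milk: 30.8 × (0.92/1.13) = 30.8 × 0.814159 = 25.0761
butter: 7.7 × (6.24/7.38) = 7.7 × 0.845528 = 6.5106
newspaper: 11.9 × (0.68/0.90) = 11.9 × 0.755556 = 8.9911
Index = Σ wᵢ·(p₁ᵢ/p₀ᵢ) = 47.3314 + 25.0761 + 6.5106 + 8.9911 = 87.9092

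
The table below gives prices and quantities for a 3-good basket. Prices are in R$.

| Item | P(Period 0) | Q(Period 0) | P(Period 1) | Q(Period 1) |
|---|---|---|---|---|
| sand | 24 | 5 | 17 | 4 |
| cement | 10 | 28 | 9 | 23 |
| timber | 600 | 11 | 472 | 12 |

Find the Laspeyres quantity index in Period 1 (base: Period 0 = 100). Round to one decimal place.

107.5

Laspeyres quantity index uses base-period prices as weights.
ΣP(Period 0)·Q(Period 1) = 24×4 + 10×23 + 600×12 = 96 + 230 + 7200 = 7526
ΣP(Period 0)·Q(Period 0) = 24×5 + 10×28 + 600×11 = 120 + 280 + 6600 = 7000
Index = 7526 / 7000 × 100 = 107.5143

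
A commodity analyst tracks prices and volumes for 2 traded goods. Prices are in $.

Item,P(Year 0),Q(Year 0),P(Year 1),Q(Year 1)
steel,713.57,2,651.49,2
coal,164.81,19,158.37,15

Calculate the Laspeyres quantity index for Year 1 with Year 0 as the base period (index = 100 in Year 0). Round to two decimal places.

Laspeyres quantity index uses base-period prices as weights.
ΣP(Year 0)·Q(Year 1) = 713.57×2 + 164.81×15 = 1427.14 + 2472.15 = 3899.29
ΣP(Year 0)·Q(Year 0) = 713.57×2 + 164.81×19 = 1427.14 + 3131.39 = 4558.53
Index = 3899.29 / 4558.53 × 100 = 85.5383

85.54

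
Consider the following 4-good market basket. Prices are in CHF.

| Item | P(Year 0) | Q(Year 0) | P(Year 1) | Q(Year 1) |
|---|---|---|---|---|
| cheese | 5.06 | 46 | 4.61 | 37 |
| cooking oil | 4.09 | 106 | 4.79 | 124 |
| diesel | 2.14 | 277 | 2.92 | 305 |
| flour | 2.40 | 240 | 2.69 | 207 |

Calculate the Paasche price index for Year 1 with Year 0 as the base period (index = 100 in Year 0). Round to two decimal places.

119.96

Paasche price index uses current-period quantities as weights.
ΣP(Year 1)·Q(Year 1) = 4.61×37 + 4.79×124 + 2.92×305 + 2.69×207 = 170.57 + 593.96 + 890.6 + 556.83 = 2211.96
ΣP(Year 0)·Q(Year 1) = 5.06×37 + 4.09×124 + 2.14×305 + 2.40×207 = 187.22 + 507.16 + 652.7 + 496.8 = 1843.88
Index = 2211.96 / 1843.88 × 100 = 119.9623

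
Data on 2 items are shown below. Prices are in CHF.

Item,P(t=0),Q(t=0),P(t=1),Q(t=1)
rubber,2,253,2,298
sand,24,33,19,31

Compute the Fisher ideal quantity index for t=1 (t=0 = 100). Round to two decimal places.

103.91

Laspeyres component (base-period weights):
ΣP(t=0)Q(t=1) = 2×298 + 24×31 = 596 + 744 = 1340
ΣP(t=0)Q(t=0) = 2×253 + 24×33 = 506 + 792 = 1298
L = 1340 / 1298 × 100 = 103.2357
Paasche component (current-period weights):
ΣP(t=1)Q(t=1) = 2×298 + 19×31 = 596 + 589 = 1185
ΣP(t=1)Q(t=0) = 2×253 + 19×33 = 506 + 627 = 1133
P = 1185 / 1133 × 100 = 104.5896
Fisher = √(L × P) = √(103.2357 × 104.5896) = 103.9105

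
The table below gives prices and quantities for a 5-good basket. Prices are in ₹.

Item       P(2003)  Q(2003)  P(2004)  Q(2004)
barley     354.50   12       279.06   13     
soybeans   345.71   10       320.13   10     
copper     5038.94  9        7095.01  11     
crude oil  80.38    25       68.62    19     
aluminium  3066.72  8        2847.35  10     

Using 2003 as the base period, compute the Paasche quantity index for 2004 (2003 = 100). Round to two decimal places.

120.81

Paasche quantity index uses current-period prices as weights.
ΣP(2004)·Q(2004) = 279.06×13 + 320.13×10 + 7095.01×11 + 68.62×19 + 2847.35×10 = 3627.78 + 3201.3 + 78045.11 + 1303.78 + 28473.5 = 114651.47
ΣP(2004)·Q(2003) = 279.06×12 + 320.13×10 + 7095.01×9 + 68.62×25 + 2847.35×8 = 3348.72 + 3201.3 + 63855.09 + 1715.5 + 22778.8 = 94899.41
Index = 114651.47 / 94899.41 × 100 = 120.8137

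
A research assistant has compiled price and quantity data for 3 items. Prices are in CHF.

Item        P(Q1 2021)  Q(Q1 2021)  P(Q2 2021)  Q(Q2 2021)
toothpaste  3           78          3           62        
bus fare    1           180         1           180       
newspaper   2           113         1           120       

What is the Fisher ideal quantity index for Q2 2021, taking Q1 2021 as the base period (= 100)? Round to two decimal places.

93.45

Laspeyres component (base-period weights):
ΣP(Q1 2021)Q(Q2 2021) = 3×62 + 1×180 + 2×120 = 186 + 180 + 240 = 606
ΣP(Q1 2021)Q(Q1 2021) = 3×78 + 1×180 + 2×113 = 234 + 180 + 226 = 640
L = 606 / 640 × 100 = 94.6875
Paasche component (current-period weights):
ΣP(Q2 2021)Q(Q2 2021) = 3×62 + 1×180 + 1×120 = 186 + 180 + 120 = 486
ΣP(Q2 2021)Q(Q1 2021) = 3×78 + 1×180 + 1×113 = 234 + 180 + 113 = 527
P = 486 / 527 × 100 = 92.2201
Fisher = √(L × P) = √(94.6875 × 92.2201) = 93.4457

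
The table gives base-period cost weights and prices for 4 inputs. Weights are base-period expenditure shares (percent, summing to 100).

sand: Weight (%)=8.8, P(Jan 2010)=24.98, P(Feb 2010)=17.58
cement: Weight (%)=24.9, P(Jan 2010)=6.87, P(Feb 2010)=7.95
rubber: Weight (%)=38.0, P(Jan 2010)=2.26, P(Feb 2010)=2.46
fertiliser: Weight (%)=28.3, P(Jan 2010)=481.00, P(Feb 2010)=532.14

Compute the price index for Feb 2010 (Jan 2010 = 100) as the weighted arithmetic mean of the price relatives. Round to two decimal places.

sand: 8.8 × (17.58/24.98) = 8.8 × 0.703763 = 6.1931
cement: 24.9 × (7.95/6.87) = 24.9 × 1.157205 = 28.8144
rubber: 38.0 × (2.46/2.26) = 38.0 × 1.088496 = 41.3628
fertiliser: 28.3 × (532.14/481.00) = 28.3 × 1.106320 = 31.3089
Index = Σ wᵢ·(p₁ᵢ/p₀ᵢ) = 6.1931 + 28.8144 + 41.3628 + 31.3089 = 107.6792

107.68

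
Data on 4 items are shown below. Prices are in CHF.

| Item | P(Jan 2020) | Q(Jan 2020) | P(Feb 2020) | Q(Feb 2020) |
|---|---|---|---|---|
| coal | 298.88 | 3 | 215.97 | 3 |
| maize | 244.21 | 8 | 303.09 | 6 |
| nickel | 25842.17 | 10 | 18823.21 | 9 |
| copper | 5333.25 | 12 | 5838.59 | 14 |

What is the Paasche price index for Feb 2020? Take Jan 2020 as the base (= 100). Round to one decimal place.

81.9

Paasche price index uses current-period quantities as weights.
ΣP(Feb 2020)·Q(Feb 2020) = 215.97×3 + 303.09×6 + 18823.21×9 + 5838.59×14 = 647.91 + 1818.54 + 169408.89 + 81740.26 = 253615.6
ΣP(Jan 2020)·Q(Feb 2020) = 298.88×3 + 244.21×6 + 25842.17×9 + 5333.25×14 = 896.64 + 1465.26 + 232579.53 + 74665.5 = 309606.93
Index = 253615.6 / 309606.93 × 100 = 81.9153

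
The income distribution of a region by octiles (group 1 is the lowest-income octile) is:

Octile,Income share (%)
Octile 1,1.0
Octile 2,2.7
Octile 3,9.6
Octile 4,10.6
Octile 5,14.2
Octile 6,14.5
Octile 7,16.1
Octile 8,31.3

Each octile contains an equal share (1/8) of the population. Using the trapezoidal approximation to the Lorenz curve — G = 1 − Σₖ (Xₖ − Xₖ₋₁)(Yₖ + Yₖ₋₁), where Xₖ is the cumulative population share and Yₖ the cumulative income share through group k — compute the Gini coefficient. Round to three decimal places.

0.372

Cumulative income shares Yₖ: 0.0100, 0.0370, 0.1330, 0.2390, 0.3810, 0.5260, 0.6870, 1.0000
Σ (Xₖ−Xₖ₋₁)(Yₖ+Yₖ₋₁) = (1/8)(0.0100+0.0000) + (1/8)(0.0370+0.0100) + (1/8)(0.1330+0.0370) + (1/8)(0.2390+0.1330) + (1/8)(0.3810+0.2390) + (1/8)(0.5260+0.3810) + (1/8)(0.6870+0.5260) + (1/8)(1.0000+0.6870)
  = 0.0013 + 0.0059 + 0.0213 + 0.0465 + 0.0775 + 0.1134 + 0.1516 + 0.2109 = 0.6282
G = 1 − 0.6282 = 0.3718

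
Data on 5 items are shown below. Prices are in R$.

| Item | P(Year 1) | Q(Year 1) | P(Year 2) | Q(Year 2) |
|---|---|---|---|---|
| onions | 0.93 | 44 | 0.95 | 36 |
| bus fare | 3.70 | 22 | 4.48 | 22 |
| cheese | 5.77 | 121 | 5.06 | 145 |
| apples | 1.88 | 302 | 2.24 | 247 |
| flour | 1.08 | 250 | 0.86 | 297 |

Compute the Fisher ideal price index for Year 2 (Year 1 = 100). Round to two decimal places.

Laspeyres component (base-period weights):
ΣP(Year 2)Q(Year 1) = 0.95×44 + 4.48×22 + 5.06×121 + 2.24×302 + 0.86×250 = 41.8 + 98.56 + 612.26 + 676.48 + 215 = 1644.1
ΣP(Year 1)Q(Year 1) = 0.93×44 + 3.70×22 + 5.77×121 + 1.88×302 + 1.08×250 = 40.92 + 81.4 + 698.17 + 567.76 + 270 = 1658.25
L = 1644.1 / 1658.25 × 100 = 99.1467
Paasche component (current-period weights):
ΣP(Year 2)Q(Year 2) = 0.95×36 + 4.48×22 + 5.06×145 + 2.24×247 + 0.86×297 = 34.2 + 98.56 + 733.7 + 553.28 + 255.42 = 1675.16
ΣP(Year 1)Q(Year 2) = 0.93×36 + 3.70×22 + 5.77×145 + 1.88×247 + 1.08×297 = 33.48 + 81.4 + 836.65 + 464.36 + 320.76 = 1736.65
P = 1675.16 / 1736.65 × 100 = 96.4593
Fisher = √(L × P) = √(99.1467 × 96.4593) = 97.7938

97.79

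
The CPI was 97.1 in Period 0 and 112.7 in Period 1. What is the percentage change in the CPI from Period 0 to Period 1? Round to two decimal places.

Change = (112.7 − 97.1) / 97.1 × 100
       = 15.6 / 97.1 × 100 = 16.0659%

16.07%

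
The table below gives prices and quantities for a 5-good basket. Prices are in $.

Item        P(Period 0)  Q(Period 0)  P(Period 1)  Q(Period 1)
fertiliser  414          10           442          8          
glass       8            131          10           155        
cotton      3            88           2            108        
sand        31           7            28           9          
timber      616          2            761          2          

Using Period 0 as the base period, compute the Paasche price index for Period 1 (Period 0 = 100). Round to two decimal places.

Paasche price index uses current-period quantities as weights.
ΣP(Period 1)·Q(Period 1) = 442×8 + 10×155 + 2×108 + 28×9 + 761×2 = 3536 + 1550 + 216 + 252 + 1522 = 7076
ΣP(Period 0)·Q(Period 1) = 414×8 + 8×155 + 3×108 + 31×9 + 616×2 = 3312 + 1240 + 324 + 279 + 1232 = 6387
Index = 7076 / 6387 × 100 = 110.7875

110.79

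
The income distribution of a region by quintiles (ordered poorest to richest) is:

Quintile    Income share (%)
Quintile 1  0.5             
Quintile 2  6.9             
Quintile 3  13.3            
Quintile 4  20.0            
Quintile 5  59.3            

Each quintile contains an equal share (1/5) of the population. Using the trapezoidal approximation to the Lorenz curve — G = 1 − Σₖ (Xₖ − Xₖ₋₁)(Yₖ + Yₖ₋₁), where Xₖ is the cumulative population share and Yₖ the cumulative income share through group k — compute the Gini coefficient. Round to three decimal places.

Cumulative income shares Yₖ: 0.0050, 0.0740, 0.2070, 0.4070, 1.0000
Σ (Xₖ−Xₖ₋₁)(Yₖ+Yₖ₋₁) = (1/5)(0.0050+0.0000) + (1/5)(0.0740+0.0050) + (1/5)(0.2070+0.0740) + (1/5)(0.4070+0.2070) + (1/5)(1.0000+0.4070)
  = 0.0010 + 0.0158 + 0.0562 + 0.1228 + 0.2814 = 0.4772
G = 1 − 0.4772 = 0.5228

0.523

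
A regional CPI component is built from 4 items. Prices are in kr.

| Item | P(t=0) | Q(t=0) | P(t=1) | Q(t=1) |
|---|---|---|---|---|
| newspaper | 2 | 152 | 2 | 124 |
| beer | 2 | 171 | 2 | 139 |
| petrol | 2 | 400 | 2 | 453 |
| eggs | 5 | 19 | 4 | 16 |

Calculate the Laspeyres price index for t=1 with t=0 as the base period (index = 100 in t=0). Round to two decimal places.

98.77

Laspeyres price index uses base-period quantities as weights.
ΣP(t=1)·Q(t=0) = 2×152 + 2×171 + 2×400 + 4×19 = 304 + 342 + 800 + 76 = 1522
ΣP(t=0)·Q(t=0) = 2×152 + 2×171 + 2×400 + 5×19 = 304 + 342 + 800 + 95 = 1541
Index = 1522 / 1541 × 100 = 98.7670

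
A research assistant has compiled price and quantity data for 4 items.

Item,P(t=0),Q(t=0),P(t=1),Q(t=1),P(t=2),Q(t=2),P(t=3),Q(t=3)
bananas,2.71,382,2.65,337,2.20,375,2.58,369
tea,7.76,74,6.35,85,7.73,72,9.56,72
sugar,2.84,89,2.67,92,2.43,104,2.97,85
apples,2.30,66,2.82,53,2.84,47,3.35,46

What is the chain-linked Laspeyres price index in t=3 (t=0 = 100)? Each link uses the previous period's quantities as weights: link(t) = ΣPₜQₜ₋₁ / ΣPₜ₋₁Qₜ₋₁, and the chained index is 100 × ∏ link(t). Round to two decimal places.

110.16

Link t=0→t=1:
ΣP(t=1)Q(t=0) = 2.65×382 + 6.35×74 + 2.67×89 + 2.82×66 = 1012.3 + 469.9 + 237.63 + 186.12 = 1905.95
ΣP(t=0)Q(t=0) = 2.71×382 + 7.76×74 + 2.84×89 + 2.30×66 = 1035.22 + 574.24 + 252.76 + 151.8 = 2014.02
link = 1905.95/2014.02 = 0.946341
Link t=1→t=2:
ΣP(t=2)Q(t=1) = 2.20×337 + 7.73×85 + 2.43×92 + 2.84×53 = 741.4 + 657.05 + 223.56 + 150.52 = 1772.53
ΣP(t=1)Q(t=1) = 2.65×337 + 6.35×85 + 2.67×92 + 2.82×53 = 893.05 + 539.75 + 245.64 + 149.46 = 1827.9
link = 1772.53/1827.9 = 0.969708
Link t=2→t=3:
ΣP(t=3)Q(t=2) = 2.58×375 + 9.56×72 + 2.97×104 + 3.35×47 = 967.5 + 688.32 + 308.88 + 157.45 = 2122.15
ΣP(t=2)Q(t=2) = 2.20×375 + 7.73×72 + 2.43×104 + 2.84×47 = 825 + 556.56 + 252.72 + 133.48 = 1767.76
link = 2122.15/1767.76 = 1.200474
Chained index = 100 × 0.946341 × 0.969708 × 1.200474 = 110.1645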